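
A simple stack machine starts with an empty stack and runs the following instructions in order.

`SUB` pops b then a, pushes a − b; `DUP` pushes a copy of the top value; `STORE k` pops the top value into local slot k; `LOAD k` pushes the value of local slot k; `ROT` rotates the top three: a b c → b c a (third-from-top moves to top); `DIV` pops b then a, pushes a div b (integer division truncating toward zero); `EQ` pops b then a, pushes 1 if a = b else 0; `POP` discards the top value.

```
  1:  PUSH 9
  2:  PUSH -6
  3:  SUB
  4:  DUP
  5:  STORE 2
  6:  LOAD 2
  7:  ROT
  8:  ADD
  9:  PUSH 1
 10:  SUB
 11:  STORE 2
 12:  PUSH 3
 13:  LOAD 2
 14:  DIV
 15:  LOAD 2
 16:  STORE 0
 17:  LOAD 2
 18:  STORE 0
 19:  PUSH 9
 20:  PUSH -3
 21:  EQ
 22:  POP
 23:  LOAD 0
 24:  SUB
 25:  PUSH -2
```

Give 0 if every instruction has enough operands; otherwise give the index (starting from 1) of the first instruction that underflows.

PUSH 9  : [9]
PUSH -6 : [9, -6]
SUB     : [15]
DUP     : [15, 15]
STORE 2 : [15]
LOAD 2  : [15, 15]
ROT  — needs 3 operands, stack has 2 → underflow

7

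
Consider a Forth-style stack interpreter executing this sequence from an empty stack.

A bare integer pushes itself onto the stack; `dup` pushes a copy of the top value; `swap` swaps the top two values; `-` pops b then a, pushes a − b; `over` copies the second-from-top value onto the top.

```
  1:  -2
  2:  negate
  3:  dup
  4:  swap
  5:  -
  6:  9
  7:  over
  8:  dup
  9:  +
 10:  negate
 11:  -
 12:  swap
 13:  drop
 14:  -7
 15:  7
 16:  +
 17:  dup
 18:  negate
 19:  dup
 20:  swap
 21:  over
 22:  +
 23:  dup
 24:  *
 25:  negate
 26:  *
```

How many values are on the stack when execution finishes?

3

-2     -> -2
negate -> 2
dup    -> 2 2
swap   -> 2 2
-      -> 0
9      -> 0 9
over   -> 0 9 0
dup    -> 0 9 0 0
+      -> 0 9 0
negate -> 0 9 0
-      -> 0 9
swap   -> 9 0
drop   -> 9
-7     -> 9 -7
7      -> 9 -7 7
+      -> 9 0
dup    -> 9 0 0
negate -> 9 0 0
dup    -> 9 0 0 0
swap   -> 9 0 0 0
over   -> 9 0 0 0 0
+      -> 9 0 0 0
dup    -> 9 0 0 0 0
*      -> 9 0 0 0
negate -> 9 0 0 0
*      -> 9 0 0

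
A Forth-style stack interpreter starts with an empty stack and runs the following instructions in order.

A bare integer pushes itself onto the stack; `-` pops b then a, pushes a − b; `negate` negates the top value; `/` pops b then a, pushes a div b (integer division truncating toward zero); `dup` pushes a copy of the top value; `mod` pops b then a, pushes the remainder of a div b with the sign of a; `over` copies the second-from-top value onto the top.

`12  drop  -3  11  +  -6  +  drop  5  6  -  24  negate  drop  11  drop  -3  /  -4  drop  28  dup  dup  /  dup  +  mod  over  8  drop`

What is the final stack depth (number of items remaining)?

3

12     : [12]
drop   : []
-3     : [-3]
11     : [-3, 11]
+      : [8]
-6     : [8, -6]
+      : [2]
drop   : []
5      : [5]
6      : [5, 6]
-      : [-1]
24     : [-1, 24]
negate : [-1, -24]
drop   : [-1]
11     : [-1, 11]
drop   : [-1]
-3     : [-1, -3]
/      : [0]
-4     : [0, -4]
drop   : [0]
28     : [0, 28]
dup    : [0, 28, 28]
dup    : [0, 28, 28, 28]
/      : [0, 28, 1]
dup    : [0, 28, 1, 1]
+      : [0, 28, 2]
mod    : [0, 0]
over   : [0, 0, 0]
8      : [0, 0, 0, 8]
drop   : [0, 0, 0]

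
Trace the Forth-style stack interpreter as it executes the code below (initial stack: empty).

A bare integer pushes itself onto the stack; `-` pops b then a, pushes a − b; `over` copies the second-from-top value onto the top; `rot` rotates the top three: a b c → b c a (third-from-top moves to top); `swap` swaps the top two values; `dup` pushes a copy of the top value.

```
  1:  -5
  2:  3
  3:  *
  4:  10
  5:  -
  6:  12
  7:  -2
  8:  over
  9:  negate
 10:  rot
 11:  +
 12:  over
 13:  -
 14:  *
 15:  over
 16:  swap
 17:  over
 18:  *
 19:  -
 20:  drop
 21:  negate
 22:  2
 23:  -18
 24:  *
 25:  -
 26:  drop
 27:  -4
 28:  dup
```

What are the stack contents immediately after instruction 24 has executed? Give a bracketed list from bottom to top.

[25, -36]

-5      -5
3       -5 3
*       -15
10      -15 10
-       -25
12      -25 12
-2      -25 12 -2
over    -25 12 -2 12
negate  -25 12 -2 -12
rot     -25 -2 -12 12
+       -25 -2 0
over    -25 -2 0 -2
-       -25 -2 2
*       -25 -4
over    -25 -4 -25
swap    -25 -25 -4
over    -25 -25 -4 -25
*       -25 -25 100
-       -25 -125
drop    -25
negate  25
2       25 2
-18     25 2 -18
*       25 -36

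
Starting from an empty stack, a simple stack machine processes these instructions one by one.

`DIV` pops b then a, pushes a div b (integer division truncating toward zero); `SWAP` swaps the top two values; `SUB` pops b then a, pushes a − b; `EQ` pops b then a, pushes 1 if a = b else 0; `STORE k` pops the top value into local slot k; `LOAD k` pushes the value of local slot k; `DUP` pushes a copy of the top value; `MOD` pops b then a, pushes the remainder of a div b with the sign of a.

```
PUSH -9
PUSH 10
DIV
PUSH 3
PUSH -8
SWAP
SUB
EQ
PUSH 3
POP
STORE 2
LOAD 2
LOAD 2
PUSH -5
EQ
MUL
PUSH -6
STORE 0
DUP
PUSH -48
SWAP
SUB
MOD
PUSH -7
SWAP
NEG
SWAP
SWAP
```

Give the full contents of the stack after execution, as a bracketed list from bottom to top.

[-7, 0]

PUSH -9  : [-9]
PUSH 10  : [-9, 10]
DIV      : [0]
PUSH 3   : [0, 3]
PUSH -8  : [0, 3, -8]
SWAP     : [0, -8, 3]
SUB      : [0, -11]
EQ       : [0]
PUSH 3   : [0, 3]
POP      : [0]
STORE 2  : []
LOAD 2   : [0]
LOAD 2   : [0, 0]
PUSH -5  : [0, 0, -5]
EQ       : [0, 0]
MUL      : [0]
PUSH -6  : [0, -6]
STORE 0  : [0]
DUP      : [0, 0]
PUSH -48 : [0, 0, -48]
SWAP     : [0, -48, 0]
SUB      : [0, -48]
MOD      : [0]
PUSH -7  : [0, -7]
SWAP     : [-7, 0]
NEG      : [-7, 0]
SWAP     : [0, -7]
SWAP     : [-7, 0]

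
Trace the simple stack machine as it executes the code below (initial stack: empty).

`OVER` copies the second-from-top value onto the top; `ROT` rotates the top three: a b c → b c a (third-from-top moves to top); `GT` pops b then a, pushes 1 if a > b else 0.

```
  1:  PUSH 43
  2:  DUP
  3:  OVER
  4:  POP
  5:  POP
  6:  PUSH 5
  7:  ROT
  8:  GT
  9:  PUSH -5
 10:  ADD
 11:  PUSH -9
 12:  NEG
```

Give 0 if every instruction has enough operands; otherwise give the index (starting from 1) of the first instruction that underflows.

7

PUSH 43 → 43
DUP     → 43 43
OVER    → 43 43 43
POP     → 43 43
POP     → 43
PUSH 5  → 43 5
ROT  — needs 3 operands, stack has 2 → underflow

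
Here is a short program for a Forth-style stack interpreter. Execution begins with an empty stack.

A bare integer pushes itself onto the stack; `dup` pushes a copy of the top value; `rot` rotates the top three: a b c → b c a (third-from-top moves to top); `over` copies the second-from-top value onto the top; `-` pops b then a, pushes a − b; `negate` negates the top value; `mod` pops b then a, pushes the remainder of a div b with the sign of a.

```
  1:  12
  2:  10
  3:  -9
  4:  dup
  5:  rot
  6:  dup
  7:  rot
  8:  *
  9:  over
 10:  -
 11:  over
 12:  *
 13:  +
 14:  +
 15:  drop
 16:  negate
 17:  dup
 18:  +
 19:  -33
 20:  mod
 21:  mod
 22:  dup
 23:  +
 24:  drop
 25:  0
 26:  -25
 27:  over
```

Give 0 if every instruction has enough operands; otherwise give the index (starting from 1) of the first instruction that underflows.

21

12     -> 12
10     -> 12 10
-9     -> 12 10 -9
dup    -> 12 10 -9 -9
rot    -> 12 -9 -9 10
dup    -> 12 -9 -9 10 10
rot    -> 12 -9 10 10 -9
*      -> 12 -9 10 -90
over   -> 12 -9 10 -90 10
-      -> 12 -9 10 -100
over   -> 12 -9 10 -100 10
*      -> 12 -9 10 -1000
+      -> 12 -9 -990
+      -> 12 -999
drop   -> 12
negate -> -12
dup    -> -12 -12
+      -> -24
-33    -> -24 -33
mod    -> -24
mod  — needs 2 operands, stack has 1 → underflow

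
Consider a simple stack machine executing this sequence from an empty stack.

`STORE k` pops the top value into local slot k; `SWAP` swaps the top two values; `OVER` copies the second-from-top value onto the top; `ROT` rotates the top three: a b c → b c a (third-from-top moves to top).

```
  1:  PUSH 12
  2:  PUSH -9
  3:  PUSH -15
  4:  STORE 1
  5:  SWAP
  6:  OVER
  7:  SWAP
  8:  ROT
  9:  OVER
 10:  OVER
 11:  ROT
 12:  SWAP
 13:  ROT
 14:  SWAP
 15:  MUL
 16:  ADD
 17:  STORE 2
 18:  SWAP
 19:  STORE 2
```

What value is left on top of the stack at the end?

PUSH 12   12
PUSH -9   12 -9
PUSH -15  12 -9 -15
STORE 1   12 -9
SWAP      -9 12
OVER      -9 12 -9
SWAP      -9 -9 12
ROT       -9 12 -9
OVER      -9 12 -9 12
OVER      -9 12 -9 12 -9
ROT       -9 12 12 -9 -9
SWAP      -9 12 12 -9 -9
ROT       -9 12 -9 -9 12
SWAP      -9 12 -9 12 -9
MUL       -9 12 -9 -108
ADD       -9 12 -117
STORE 2   -9 12
SWAP      12 -9
STORE 2   12

12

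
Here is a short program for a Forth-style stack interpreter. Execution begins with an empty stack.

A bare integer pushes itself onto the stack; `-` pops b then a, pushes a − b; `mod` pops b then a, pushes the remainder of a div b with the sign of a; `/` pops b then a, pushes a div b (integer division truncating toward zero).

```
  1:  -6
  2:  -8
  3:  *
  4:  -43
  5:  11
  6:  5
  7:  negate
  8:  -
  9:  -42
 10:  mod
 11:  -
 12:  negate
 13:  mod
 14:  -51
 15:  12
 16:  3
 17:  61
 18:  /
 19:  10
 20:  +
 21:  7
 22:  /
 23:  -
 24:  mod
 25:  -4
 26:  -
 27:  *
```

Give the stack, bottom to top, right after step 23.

-6     : -6
-8     : -6 -8
*      : 48
-43    : 48 -43
11     : 48 -43 11
5      : 48 -43 11 5
negate : 48 -43 11 -5
-      : 48 -43 16
-42    : 48 -43 16 -42
mod    : 48 -43 16
-      : 48 -59
negate : 48 59
mod    : 48
-51    : 48 -51
12     : 48 -51 12
3      : 48 -51 12 3
61     : 48 -51 12 3 61
/      : 48 -51 12 0
10     : 48 -51 12 0 10
+      : 48 -51 12 10
7      : 48 -51 12 10 7
/      : 48 -51 12 1
-      : 48 -51 11

[48, -51, 11]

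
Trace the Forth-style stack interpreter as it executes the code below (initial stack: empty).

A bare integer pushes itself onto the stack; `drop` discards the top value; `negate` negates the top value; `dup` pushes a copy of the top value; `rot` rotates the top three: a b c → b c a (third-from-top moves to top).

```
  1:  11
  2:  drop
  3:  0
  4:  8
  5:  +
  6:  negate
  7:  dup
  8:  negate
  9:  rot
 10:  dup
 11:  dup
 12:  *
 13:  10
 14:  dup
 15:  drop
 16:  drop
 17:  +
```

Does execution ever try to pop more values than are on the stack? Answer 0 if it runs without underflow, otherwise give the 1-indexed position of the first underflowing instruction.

11     -> [11]
drop   -> []
0      -> [0]
8      -> [0, 8]
+      -> [8]
negate -> [-8]
dup    -> [-8, -8]
negate -> [-8, 8]
rot  — needs 3 operands, stack has 2 → underflow

9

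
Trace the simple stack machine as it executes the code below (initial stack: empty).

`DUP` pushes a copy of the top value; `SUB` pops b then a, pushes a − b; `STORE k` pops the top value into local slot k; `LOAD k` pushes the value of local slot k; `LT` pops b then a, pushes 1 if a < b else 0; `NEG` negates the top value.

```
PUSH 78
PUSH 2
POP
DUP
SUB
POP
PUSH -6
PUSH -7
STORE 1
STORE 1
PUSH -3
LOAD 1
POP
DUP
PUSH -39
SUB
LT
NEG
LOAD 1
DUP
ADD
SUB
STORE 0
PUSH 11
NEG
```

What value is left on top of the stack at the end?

-11

PUSH 78  -> [78]
PUSH 2   -> [78, 2]
POP      -> [78]
DUP      -> [78, 78]
SUB      -> [0]
POP      -> []
PUSH -6  -> [-6]
PUSH -7  -> [-6, -7]
STORE 1  -> [-6]
STORE 1  -> []
PUSH -3  -> [-3]
LOAD 1   -> [-3, -6]
POP      -> [-3]
DUP      -> [-3, -3]
PUSH -39 -> [-3, -3, -39]
SUB      -> [-3, 36]
LT       -> [1]
NEG      -> [-1]
LOAD 1   -> [-1, -6]
DUP      -> [-1, -6, -6]
ADD      -> [-1, -12]
SUB      -> [11]
STORE 0  -> []
PUSH 11  -> [11]
NEG      -> [-11]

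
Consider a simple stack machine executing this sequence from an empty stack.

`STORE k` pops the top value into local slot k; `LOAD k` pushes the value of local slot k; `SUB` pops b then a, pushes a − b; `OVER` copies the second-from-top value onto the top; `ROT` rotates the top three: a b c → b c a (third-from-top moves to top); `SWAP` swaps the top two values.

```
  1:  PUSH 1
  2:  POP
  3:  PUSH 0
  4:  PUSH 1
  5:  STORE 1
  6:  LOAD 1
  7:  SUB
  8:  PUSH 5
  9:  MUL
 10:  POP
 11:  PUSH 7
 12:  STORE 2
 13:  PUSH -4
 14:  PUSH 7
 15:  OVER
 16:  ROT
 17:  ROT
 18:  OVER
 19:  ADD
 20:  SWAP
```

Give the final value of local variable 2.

PUSH 1   1
POP      (empty)
PUSH 0   0
PUSH 1   0 1
STORE 1  0
LOAD 1   0 1
SUB      -1
PUSH 5   -1 5
MUL      -5
POP      (empty)
PUSH 7   7
STORE 2  (empty)
PUSH -4  -4
PUSH 7   -4 7
OVER     -4 7 -4
ROT      7 -4 -4
ROT      -4 -4 7
OVER     -4 -4 7 -4
ADD      -4 -4 3
SWAP     -4 3 -4

7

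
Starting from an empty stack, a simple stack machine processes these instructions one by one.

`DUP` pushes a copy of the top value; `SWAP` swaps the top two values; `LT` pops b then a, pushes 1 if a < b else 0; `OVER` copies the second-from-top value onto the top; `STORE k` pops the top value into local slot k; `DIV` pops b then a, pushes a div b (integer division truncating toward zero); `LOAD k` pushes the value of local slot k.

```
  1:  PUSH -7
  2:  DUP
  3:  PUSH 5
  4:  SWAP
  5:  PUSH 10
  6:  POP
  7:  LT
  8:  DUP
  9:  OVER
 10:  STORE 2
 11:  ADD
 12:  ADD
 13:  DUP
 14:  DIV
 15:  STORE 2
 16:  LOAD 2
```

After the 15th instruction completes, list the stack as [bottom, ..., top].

PUSH -7 : -7
DUP     : -7 -7
PUSH 5  : -7 -7 5
SWAP    : -7 5 -7
PUSH 10 : -7 5 -7 10
POP     : -7 5 -7
LT      : -7 0
DUP     : -7 0 0
OVER    : -7 0 0 0
STORE 2 : -7 0 0
ADD     : -7 0
ADD     : -7
DUP     : -7 -7
DIV     : 1
STORE 2 : (empty)

[]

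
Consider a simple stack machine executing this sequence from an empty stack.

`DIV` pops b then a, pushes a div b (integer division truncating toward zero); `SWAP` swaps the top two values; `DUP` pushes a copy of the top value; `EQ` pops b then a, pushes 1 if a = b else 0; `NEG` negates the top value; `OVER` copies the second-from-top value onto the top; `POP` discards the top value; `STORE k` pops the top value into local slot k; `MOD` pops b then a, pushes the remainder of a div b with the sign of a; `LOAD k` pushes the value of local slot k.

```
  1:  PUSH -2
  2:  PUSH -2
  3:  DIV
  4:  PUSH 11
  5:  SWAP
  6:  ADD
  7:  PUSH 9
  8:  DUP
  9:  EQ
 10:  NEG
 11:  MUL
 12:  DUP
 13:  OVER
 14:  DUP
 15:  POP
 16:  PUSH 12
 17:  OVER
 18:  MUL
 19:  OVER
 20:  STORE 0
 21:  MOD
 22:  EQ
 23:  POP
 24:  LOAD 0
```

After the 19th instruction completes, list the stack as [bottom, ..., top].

[-12, -12, -12, -144, -12]

PUSH -2 : -2
PUSH -2 : -2 -2
DIV     : 1
PUSH 11 : 1 11
SWAP    : 11 1
ADD     : 12
PUSH 9  : 12 9
DUP     : 12 9 9
EQ      : 12 1
NEG     : 12 -1
MUL     : -12
DUP     : -12 -12
OVER    : -12 -12 -12
DUP     : -12 -12 -12 -12
POP     : -12 -12 -12
PUSH 12 : -12 -12 -12 12
OVER    : -12 -12 -12 12 -12
MUL     : -12 -12 -12 -144
OVER    : -12 -12 -12 -144 -12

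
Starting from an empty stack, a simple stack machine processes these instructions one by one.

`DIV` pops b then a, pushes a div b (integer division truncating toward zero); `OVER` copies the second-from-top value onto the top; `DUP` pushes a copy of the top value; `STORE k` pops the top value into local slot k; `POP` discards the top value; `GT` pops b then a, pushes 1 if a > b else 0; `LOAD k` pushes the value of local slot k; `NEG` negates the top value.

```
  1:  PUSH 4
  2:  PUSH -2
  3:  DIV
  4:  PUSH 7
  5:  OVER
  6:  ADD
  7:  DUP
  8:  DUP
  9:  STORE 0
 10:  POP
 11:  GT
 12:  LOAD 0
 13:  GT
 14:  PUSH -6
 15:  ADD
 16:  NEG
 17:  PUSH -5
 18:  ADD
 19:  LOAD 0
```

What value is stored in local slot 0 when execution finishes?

PUSH 4   4
PUSH -2  4 -2
DIV      -2
PUSH 7   -2 7
OVER     -2 7 -2
ADD      -2 5
DUP      -2 5 5
DUP      -2 5 5 5
STORE 0  -2 5 5
POP      -2 5
GT       0
LOAD 0   0 5
GT       0
PUSH -6  0 -6
ADD      -6
NEG      6
PUSH -5  6 -5
ADD      1
LOAD 0   1 5

5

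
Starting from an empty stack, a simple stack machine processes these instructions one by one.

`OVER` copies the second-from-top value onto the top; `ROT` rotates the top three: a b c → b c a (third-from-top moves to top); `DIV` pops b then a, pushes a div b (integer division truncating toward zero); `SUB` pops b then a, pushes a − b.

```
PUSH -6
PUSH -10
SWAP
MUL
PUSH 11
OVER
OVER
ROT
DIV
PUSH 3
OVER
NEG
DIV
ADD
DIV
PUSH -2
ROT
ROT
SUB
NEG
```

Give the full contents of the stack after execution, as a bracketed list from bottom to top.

[-2, -90]

PUSH -6   -6
PUSH -10  -6 -10
SWAP      -10 -6
MUL       60
PUSH 11   60 11
OVER      60 11 60
OVER      60 11 60 11
ROT       60 60 11 11
DIV       60 60 1
PUSH 3    60 60 1 3
OVER      60 60 1 3 1
NEG       60 60 1 3 -1
DIV       60 60 1 -3
ADD       60 60 -2
DIV       60 -30
PUSH -2   60 -30 -2
ROT       -30 -2 60
ROT       -2 60 -30
SUB       -2 90
NEG       -2 -90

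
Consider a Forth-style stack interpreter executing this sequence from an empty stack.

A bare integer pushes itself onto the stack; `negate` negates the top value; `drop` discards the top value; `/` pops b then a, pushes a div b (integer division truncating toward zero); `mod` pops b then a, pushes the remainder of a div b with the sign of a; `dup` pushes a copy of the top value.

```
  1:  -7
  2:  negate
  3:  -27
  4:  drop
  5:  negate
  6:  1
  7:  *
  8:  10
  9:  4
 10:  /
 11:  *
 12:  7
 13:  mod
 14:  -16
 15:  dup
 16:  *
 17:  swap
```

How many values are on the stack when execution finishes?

-7     → -7
negate → 7
-27    → 7 -27
drop   → 7
negate → -7
1      → -7 1
*      → -7
10     → -7 10
4      → -7 10 4
/      → -7 2
*      → -14
7      → -14 7
mod    → 0
-16    → 0 -16
dup    → 0 -16 -16
*      → 0 256
swap   → 256 0

2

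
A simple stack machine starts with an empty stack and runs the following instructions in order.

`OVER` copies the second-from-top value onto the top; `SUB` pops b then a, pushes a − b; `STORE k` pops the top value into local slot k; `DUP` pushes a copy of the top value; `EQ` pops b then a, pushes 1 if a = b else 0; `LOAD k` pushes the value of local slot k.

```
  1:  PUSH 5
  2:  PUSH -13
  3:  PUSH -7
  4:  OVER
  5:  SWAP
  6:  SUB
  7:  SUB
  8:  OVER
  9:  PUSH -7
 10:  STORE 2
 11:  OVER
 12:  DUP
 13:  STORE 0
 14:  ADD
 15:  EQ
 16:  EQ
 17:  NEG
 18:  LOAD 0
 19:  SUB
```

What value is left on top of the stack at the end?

PUSH 5   : 5
PUSH -13 : 5 -13
PUSH -7  : 5 -13 -7
OVER     : 5 -13 -7 -13
SWAP     : 5 -13 -13 -7
SUB      : 5 -13 -6
SUB      : 5 -7
OVER     : 5 -7 5
PUSH -7  : 5 -7 5 -7
STORE 2  : 5 -7 5
OVER     : 5 -7 5 -7
DUP      : 5 -7 5 -7 -7
STORE 0  : 5 -7 5 -7
ADD      : 5 -7 -2
EQ       : 5 0
EQ       : 0
NEG      : 0
LOAD 0   : 0 -7
SUB      : 7

7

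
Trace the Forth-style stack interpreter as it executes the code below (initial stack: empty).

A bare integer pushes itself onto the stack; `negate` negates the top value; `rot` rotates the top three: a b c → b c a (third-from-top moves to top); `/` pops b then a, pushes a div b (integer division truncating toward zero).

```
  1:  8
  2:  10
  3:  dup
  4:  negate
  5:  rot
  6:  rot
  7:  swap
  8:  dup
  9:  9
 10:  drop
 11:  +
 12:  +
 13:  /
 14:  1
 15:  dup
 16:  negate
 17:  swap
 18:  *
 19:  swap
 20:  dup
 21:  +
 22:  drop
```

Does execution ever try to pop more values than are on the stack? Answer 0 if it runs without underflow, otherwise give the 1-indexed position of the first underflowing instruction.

0

8       [8]
10      [8, 10]
dup     [8, 10, 10]
negate  [8, 10, -10]
rot     [10, -10, 8]
rot     [-10, 8, 10]
swap    [-10, 10, 8]
dup     [-10, 10, 8, 8]
9       [-10, 10, 8, 8, 9]
drop    [-10, 10, 8, 8]
+       [-10, 10, 16]
+       [-10, 26]
/       [0]
1       [0, 1]
dup     [0, 1, 1]
negate  [0, 1, -1]
swap    [0, -1, 1]
*       [0, -1]
swap    [-1, 0]
dup     [-1, 0, 0]
+       [-1, 0]
drop    [-1]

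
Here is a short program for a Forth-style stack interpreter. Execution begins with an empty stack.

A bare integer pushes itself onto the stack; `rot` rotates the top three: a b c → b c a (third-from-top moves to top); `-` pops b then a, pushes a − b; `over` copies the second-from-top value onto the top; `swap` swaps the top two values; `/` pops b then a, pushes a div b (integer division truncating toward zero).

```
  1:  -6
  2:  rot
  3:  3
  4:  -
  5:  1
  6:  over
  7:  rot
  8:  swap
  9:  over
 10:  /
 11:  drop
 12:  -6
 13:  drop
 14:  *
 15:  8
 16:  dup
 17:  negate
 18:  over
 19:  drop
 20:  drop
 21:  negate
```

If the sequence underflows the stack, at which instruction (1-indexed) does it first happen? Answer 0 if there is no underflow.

-6 : -6
rot  — needs 3 operands, stack has 1 → underflow

2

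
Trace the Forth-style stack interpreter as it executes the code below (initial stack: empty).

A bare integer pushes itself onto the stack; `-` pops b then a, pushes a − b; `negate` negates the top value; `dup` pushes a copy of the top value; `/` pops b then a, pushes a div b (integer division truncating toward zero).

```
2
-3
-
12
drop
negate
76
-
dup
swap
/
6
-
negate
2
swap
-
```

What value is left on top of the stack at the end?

-3

2       [2]
-3      [2, -3]
-       [5]
12      [5, 12]
drop    [5]
negate  [-5]
76      [-5, 76]
-       [-81]
dup     [-81, -81]
swap    [-81, -81]
/       [1]
6       [1, 6]
-       [-5]
negate  [5]
2       [5, 2]
swap    [2, 5]
-       [-3]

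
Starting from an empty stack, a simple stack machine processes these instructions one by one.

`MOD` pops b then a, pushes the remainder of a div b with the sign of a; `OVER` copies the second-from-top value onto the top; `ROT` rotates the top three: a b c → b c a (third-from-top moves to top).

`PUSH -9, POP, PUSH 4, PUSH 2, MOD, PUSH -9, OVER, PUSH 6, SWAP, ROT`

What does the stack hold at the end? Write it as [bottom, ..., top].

[0, 6, 0, -9]

PUSH -9  -9
POP      (empty)
PUSH 4   4
PUSH 2   4 2
MOD      0
PUSH -9  0 -9
OVER     0 -9 0
PUSH 6   0 -9 0 6
SWAP     0 -9 6 0
ROT      0 6 0 -9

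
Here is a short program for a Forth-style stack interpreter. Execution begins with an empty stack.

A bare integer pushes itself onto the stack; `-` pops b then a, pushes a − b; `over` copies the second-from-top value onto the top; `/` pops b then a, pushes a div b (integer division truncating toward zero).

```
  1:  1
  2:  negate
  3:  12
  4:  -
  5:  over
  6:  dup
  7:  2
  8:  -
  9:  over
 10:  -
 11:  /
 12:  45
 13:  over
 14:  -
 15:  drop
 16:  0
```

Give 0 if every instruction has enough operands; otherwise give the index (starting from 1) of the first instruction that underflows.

5

1      -> 1
negate -> -1
12     -> -1 12
-      -> -13
over  — needs 2 operands, stack has 1 → underflow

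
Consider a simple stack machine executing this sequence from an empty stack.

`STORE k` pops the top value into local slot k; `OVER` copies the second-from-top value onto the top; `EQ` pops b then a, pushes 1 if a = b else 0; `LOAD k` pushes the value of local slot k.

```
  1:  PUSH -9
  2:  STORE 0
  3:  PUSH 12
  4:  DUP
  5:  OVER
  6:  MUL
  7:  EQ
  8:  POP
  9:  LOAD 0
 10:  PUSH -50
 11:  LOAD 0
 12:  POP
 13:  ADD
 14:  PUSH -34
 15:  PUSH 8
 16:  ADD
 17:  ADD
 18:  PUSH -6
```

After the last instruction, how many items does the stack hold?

2

PUSH -9  -> -9
STORE 0  -> (empty)
PUSH 12  -> 12
DUP      -> 12 12
OVER     -> 12 12 12
MUL      -> 12 144
EQ       -> 0
POP      -> (empty)
LOAD 0   -> -9
PUSH -50 -> -9 -50
LOAD 0   -> -9 -50 -9
POP      -> -9 -50
ADD      -> -59
PUSH -34 -> -59 -34
PUSH 8   -> -59 -34 8
ADD      -> -59 -26
ADD      -> -85
PUSH -6  -> -85 -6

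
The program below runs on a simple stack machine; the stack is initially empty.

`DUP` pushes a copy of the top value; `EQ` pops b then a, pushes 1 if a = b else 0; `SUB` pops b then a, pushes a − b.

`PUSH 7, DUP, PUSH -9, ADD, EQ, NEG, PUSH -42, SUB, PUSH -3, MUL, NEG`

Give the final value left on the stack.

126

PUSH 7    7
DUP       7 7
PUSH -9   7 7 -9
ADD       7 -2
EQ        0
NEG       0
PUSH -42  0 -42
SUB       42
PUSH -3   42 -3
MUL       -126
NEG       126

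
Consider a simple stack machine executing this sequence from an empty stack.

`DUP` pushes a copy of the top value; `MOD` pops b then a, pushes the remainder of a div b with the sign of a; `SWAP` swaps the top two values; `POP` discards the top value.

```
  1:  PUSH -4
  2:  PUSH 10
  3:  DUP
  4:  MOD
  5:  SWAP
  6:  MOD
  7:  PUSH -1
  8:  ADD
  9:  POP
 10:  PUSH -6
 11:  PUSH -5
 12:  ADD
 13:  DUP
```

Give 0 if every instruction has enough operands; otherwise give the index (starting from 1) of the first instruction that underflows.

PUSH -4  -4
PUSH 10  -4 10
DUP      -4 10 10
MOD      -4 0
SWAP     0 -4
MOD      0
PUSH -1  0 -1
ADD      -1
POP      (empty)
PUSH -6  -6
PUSH -5  -6 -5
ADD      -11
DUP      -11 -11

0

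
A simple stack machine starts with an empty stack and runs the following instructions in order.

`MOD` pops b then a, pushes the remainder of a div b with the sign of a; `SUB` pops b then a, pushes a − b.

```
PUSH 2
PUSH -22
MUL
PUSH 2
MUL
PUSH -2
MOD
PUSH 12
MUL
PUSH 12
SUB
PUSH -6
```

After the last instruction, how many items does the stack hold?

2

PUSH 2    [2]
PUSH -22  [2, -22]
MUL       [-44]
PUSH 2    [-44, 2]
MUL       [-88]
PUSH -2   [-88, -2]
MOD       [0]
PUSH 12   [0, 12]
MUL       [0]
PUSH 12   [0, 12]
SUB       [-12]
PUSH -6   [-12, -6]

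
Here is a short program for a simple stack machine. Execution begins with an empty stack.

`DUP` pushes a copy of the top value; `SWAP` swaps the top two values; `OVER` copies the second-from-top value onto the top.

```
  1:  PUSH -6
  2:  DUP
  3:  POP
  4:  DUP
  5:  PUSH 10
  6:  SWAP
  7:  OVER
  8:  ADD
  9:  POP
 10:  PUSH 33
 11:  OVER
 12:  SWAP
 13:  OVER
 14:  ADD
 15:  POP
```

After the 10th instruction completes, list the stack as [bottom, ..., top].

PUSH -6 : [-6]
DUP     : [-6, -6]
POP     : [-6]
DUP     : [-6, -6]
PUSH 10 : [-6, -6, 10]
SWAP    : [-6, 10, -6]
OVER    : [-6, 10, -6, 10]
ADD     : [-6, 10, 4]
POP     : [-6, 10]
PUSH 33 : [-6, 10, 33]

[-6, 10, 33]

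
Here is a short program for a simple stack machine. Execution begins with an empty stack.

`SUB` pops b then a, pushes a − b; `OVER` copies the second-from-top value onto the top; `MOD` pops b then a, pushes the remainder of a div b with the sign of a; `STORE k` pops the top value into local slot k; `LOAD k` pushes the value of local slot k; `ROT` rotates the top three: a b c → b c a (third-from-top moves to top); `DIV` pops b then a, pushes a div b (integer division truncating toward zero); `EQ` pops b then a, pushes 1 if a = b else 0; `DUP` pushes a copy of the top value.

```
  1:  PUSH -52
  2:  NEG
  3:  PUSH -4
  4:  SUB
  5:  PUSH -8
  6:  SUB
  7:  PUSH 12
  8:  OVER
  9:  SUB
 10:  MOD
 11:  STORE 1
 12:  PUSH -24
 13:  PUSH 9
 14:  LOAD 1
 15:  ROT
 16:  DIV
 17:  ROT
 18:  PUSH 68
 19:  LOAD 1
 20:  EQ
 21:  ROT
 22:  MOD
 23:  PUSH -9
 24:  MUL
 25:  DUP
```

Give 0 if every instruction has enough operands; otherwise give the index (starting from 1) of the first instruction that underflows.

17

PUSH -52 -> [-52]
NEG      -> [52]
PUSH -4  -> [52, -4]
SUB      -> [56]
PUSH -8  -> [56, -8]
SUB      -> [64]
PUSH 12  -> [64, 12]
OVER     -> [64, 12, 64]
SUB      -> [64, -52]
MOD      -> [12]
STORE 1  -> []
PUSH -24 -> [-24]
PUSH 9   -> [-24, 9]
LOAD 1   -> [-24, 9, 12]
ROT      -> [9, 12, -24]
DIV      -> [9, 0]
ROT  — needs 3 operands, stack has 2 → underflow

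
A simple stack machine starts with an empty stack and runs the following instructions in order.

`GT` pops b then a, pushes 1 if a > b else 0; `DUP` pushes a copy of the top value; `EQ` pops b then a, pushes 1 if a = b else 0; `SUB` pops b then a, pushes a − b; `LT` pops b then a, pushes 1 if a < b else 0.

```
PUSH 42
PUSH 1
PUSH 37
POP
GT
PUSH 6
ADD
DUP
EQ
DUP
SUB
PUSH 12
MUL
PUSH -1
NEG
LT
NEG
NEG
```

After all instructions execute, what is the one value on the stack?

1

PUSH 42 → 42
PUSH 1  → 42 1
PUSH 37 → 42 1 37
POP     → 42 1
GT      → 1
PUSH 6  → 1 6
ADD     → 7
DUP     → 7 7
EQ      → 1
DUP     → 1 1
SUB     → 0
PUSH 12 → 0 12
MUL     → 0
PUSH -1 → 0 -1
NEG     → 0 1
LT      → 1
NEG     → -1
NEG     → 1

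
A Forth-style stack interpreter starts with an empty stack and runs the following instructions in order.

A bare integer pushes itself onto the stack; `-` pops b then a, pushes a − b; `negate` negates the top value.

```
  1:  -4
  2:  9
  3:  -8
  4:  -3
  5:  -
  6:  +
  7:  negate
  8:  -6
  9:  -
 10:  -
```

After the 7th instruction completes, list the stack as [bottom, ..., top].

[-4, -4]

-4      [-4]
9       [-4, 9]
-8      [-4, 9, -8]
-3      [-4, 9, -8, -3]
-       [-4, 9, -5]
+       [-4, 4]
negate  [-4, -4]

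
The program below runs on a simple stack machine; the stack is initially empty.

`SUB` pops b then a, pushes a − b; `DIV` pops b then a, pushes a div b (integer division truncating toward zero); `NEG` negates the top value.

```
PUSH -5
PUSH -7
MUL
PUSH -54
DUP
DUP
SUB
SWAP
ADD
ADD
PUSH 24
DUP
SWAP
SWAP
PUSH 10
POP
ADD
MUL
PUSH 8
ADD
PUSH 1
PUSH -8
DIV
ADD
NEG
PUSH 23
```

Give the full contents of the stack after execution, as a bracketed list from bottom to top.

PUSH -5  : [-5]
PUSH -7  : [-5, -7]
MUL      : [35]
PUSH -54 : [35, -54]
DUP      : [35, -54, -54]
DUP      : [35, -54, -54, -54]
SUB      : [35, -54, 0]
SWAP     : [35, 0, -54]
ADD      : [35, -54]
ADD      : [-19]
PUSH 24  : [-19, 24]
DUP      : [-19, 24, 24]
SWAP     : [-19, 24, 24]
SWAP     : [-19, 24, 24]
PUSH 10  : [-19, 24, 24, 10]
POP      : [-19, 24, 24]
ADD      : [-19, 48]
MUL      : [-912]
PUSH 8   : [-912, 8]
ADD      : [-904]
PUSH 1   : [-904, 1]
PUSH -8  : [-904, 1, -8]
DIV      : [-904, 0]
ADD      : [-904]
NEG      : [904]
PUSH 23  : [904, 23]

[904, 23]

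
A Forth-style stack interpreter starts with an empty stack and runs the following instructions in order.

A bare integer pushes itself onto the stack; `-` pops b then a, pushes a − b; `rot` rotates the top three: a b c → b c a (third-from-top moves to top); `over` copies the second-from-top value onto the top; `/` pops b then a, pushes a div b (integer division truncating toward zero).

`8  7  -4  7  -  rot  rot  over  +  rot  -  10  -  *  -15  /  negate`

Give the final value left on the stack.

8

8      → 8
7      → 8 7
-4     → 8 7 -4
7      → 8 7 -4 7
-      → 8 7 -11
rot    → 7 -11 8
rot    → -11 8 7
over   → -11 8 7 8
+      → -11 8 15
rot    → 8 15 -11
-      → 8 26
10     → 8 26 10
-      → 8 16
*      → 128
-15    → 128 -15
/      → -8
negate → 8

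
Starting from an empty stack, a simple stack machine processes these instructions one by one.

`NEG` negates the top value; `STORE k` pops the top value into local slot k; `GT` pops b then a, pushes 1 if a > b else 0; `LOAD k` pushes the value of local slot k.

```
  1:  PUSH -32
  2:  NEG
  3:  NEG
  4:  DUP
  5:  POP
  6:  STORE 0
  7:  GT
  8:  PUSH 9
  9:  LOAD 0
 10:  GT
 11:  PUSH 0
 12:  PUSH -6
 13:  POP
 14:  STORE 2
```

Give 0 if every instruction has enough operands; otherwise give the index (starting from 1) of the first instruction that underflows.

7

PUSH -32 → -32
NEG      → 32
NEG      → -32
DUP      → -32 -32
POP      → -32
STORE 0  → (empty)
GT  — needs 2 operands, stack has 0 → underflow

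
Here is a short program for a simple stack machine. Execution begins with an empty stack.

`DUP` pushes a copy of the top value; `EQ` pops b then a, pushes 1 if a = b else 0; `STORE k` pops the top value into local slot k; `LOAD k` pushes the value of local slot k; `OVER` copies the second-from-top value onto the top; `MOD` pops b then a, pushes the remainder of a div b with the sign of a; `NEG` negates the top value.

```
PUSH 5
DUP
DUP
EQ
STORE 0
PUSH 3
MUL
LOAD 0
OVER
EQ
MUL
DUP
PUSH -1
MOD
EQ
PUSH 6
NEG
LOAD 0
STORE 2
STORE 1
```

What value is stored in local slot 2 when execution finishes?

1

PUSH 5  -> 5
DUP     -> 5 5
DUP     -> 5 5 5
EQ      -> 5 1
STORE 0 -> 5
PUSH 3  -> 5 3
MUL     -> 15
LOAD 0  -> 15 1
OVER    -> 15 1 15
EQ      -> 15 0
MUL     -> 0
DUP     -> 0 0
PUSH -1 -> 0 0 -1
MOD     -> 0 0
EQ      -> 1
PUSH 6  -> 1 6
NEG     -> 1 -6
LOAD 0  -> 1 -6 1
STORE 2 -> 1 -6
STORE 1 -> 1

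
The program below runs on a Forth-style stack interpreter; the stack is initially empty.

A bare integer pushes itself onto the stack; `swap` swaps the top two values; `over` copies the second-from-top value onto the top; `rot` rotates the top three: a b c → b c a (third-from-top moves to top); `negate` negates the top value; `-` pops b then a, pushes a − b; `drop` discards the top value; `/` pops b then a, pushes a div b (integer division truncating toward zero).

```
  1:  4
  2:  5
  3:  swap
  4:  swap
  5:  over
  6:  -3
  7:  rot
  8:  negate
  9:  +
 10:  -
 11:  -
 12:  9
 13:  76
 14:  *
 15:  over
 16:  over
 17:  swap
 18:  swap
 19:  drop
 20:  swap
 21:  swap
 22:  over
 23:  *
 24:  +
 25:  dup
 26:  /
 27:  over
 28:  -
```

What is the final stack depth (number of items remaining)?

2

4       4
5       4 5
swap    5 4
swap    4 5
over    4 5 4
-3      4 5 4 -3
rot     4 4 -3 5
negate  4 4 -3 -5
+       4 4 -8
-       4 12
-       -8
9       -8 9
76      -8 9 76
*       -8 684
over    -8 684 -8
over    -8 684 -8 684
swap    -8 684 684 -8
swap    -8 684 -8 684
drop    -8 684 -8
swap    -8 -8 684
swap    -8 684 -8
over    -8 684 -8 684
*       -8 684 -5472
+       -8 -4788
dup     -8 -4788 -4788
/       -8 1
over    -8 1 -8
-       -8 9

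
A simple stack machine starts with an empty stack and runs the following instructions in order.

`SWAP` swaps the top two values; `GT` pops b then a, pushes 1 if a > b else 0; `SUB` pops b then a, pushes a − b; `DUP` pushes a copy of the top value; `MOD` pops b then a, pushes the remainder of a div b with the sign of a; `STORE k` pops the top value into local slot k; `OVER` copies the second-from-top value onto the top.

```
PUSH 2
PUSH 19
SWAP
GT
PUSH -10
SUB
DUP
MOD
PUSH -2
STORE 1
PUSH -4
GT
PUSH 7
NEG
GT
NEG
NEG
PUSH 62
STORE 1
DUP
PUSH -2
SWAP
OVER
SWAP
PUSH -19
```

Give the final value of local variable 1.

PUSH 2   : [2]
PUSH 19  : [2, 19]
SWAP     : [19, 2]
GT       : [1]
PUSH -10 : [1, -10]
SUB      : [11]
DUP      : [11, 11]
MOD      : [0]
PUSH -2  : [0, -2]
STORE 1  : [0]
PUSH -4  : [0, -4]
GT       : [1]
PUSH 7   : [1, 7]
NEG      : [1, -7]
GT       : [1]
NEG      : [-1]
NEG      : [1]
PUSH 62  : [1, 62]
STORE 1  : [1]
DUP      : [1, 1]
PUSH -2  : [1, 1, -2]
SWAP     : [1, -2, 1]
OVER     : [1, -2, 1, -2]
SWAP     : [1, -2, -2, 1]
PUSH -19 : [1, -2, -2, 1, -19]

62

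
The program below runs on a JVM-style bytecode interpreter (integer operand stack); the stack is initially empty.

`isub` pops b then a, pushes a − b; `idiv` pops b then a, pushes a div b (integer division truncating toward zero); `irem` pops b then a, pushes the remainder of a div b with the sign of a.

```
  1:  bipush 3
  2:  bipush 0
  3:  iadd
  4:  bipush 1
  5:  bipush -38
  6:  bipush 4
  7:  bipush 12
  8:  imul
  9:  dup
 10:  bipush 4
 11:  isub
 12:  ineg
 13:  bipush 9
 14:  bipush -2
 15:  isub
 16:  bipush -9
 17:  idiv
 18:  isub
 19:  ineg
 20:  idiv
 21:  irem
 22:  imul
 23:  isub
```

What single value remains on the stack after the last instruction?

bipush 3   -> 3
bipush 0   -> 3 0
iadd       -> 3
bipush 1   -> 3 1
bipush -38 -> 3 1 -38
bipush 4   -> 3 1 -38 4
bipush 12  -> 3 1 -38 4 12
imul       -> 3 1 -38 48
dup        -> 3 1 -38 48 48
bipush 4   -> 3 1 -38 48 48 4
isub       -> 3 1 -38 48 44
ineg       -> 3 1 -38 48 -44
bipush 9   -> 3 1 -38 48 -44 9
bipush -2  -> 3 1 -38 48 -44 9 -2
isub       -> 3 1 -38 48 -44 11
bipush -9  -> 3 1 -38 48 -44 11 -9
idiv       -> 3 1 -38 48 -44 -1
isub       -> 3 1 -38 48 -43
ineg       -> 3 1 -38 48 43
idiv       -> 3 1 -38 1
irem       -> 3 1 0
imul       -> 3 0
isub       -> 3

3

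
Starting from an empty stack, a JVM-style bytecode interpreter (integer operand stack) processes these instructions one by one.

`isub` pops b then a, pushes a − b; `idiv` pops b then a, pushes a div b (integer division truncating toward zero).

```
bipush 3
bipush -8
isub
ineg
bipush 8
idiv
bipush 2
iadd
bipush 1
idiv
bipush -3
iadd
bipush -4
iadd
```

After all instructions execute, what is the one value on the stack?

-6

bipush 3  -> [3]
bipush -8 -> [3, -8]
isub      -> [11]
ineg      -> [-11]
bipush 8  -> [-11, 8]
idiv      -> [-1]
bipush 2  -> [-1, 2]
iadd      -> [1]
bipush 1  -> [1, 1]
idiv      -> [1]
bipush -3 -> [1, -3]
iadd      -> [-2]
bipush -4 -> [-2, -4]
iadd      -> [-6]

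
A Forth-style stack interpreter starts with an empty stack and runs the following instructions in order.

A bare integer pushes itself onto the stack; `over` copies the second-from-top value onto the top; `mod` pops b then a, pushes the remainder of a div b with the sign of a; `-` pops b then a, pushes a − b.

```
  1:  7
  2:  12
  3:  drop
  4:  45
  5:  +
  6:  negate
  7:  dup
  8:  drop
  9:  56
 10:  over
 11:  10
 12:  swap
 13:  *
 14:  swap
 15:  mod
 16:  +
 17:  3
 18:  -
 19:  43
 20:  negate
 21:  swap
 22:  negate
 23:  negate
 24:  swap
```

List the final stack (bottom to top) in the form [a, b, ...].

7      -> [7]
12     -> [7, 12]
drop   -> [7]
45     -> [7, 45]
+      -> [52]
negate -> [-52]
dup    -> [-52, -52]
drop   -> [-52]
56     -> [-52, 56]
over   -> [-52, 56, -52]
10     -> [-52, 56, -52, 10]
swap   -> [-52, 56, 10, -52]
*      -> [-52, 56, -520]
swap   -> [-52, -520, 56]
mod    -> [-52, -16]
+      -> [-68]
3      -> [-68, 3]
-      -> [-71]
43     -> [-71, 43]
negate -> [-71, -43]
swap   -> [-43, -71]
negate -> [-43, 71]
negate -> [-43, -71]
swap   -> [-71, -43]

[-71, -43]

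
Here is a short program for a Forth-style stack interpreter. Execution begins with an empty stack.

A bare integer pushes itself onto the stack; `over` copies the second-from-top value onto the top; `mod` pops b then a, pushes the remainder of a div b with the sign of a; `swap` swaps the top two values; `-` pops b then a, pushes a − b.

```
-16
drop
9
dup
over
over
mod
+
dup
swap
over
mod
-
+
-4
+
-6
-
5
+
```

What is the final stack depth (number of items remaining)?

-16   [-16]
drop  []
9     [9]
dup   [9, 9]
over  [9, 9, 9]
over  [9, 9, 9, 9]
mod   [9, 9, 0]
+     [9, 9]
dup   [9, 9, 9]
swap  [9, 9, 9]
over  [9, 9, 9, 9]
mod   [9, 9, 0]
-     [9, 9]
+     [18]
-4    [18, -4]
+     [14]
-6    [14, -6]
-     [20]
5     [20, 5]
+     [25]

1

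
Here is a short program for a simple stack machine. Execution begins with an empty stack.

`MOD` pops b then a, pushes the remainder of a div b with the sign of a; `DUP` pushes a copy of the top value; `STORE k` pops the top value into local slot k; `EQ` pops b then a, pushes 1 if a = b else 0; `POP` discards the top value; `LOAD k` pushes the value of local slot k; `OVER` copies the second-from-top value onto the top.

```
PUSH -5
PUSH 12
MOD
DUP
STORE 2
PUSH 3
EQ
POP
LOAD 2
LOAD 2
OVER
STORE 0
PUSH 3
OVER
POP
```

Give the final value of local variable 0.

-5

PUSH -5 → [-5]
PUSH 12 → [-5, 12]
MOD     → [-5]
DUP     → [-5, -5]
STORE 2 → [-5]
PUSH 3  → [-5, 3]
EQ      → [0]
POP     → []
LOAD 2  → [-5]
LOAD 2  → [-5, -5]
OVER    → [-5, -5, -5]
STORE 0 → [-5, -5]
PUSH 3  → [-5, -5, 3]
OVER    → [-5, -5, 3, -5]
POP     → [-5, -5, 3]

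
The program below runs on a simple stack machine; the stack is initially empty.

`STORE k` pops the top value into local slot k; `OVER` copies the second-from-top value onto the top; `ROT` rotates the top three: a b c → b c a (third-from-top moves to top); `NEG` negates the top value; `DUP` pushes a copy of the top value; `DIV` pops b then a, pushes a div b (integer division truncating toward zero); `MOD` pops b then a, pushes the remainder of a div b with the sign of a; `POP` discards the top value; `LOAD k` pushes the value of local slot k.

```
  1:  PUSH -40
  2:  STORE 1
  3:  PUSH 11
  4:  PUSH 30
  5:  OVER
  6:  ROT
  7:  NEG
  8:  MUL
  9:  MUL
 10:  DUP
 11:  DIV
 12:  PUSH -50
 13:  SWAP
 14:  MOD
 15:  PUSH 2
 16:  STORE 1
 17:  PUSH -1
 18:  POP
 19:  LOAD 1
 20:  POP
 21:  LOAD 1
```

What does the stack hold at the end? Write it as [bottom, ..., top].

[0, 2]

PUSH -40 -> [-40]
STORE 1  -> []
PUSH 11  -> [11]
PUSH 30  -> [11, 30]
OVER     -> [11, 30, 11]
ROT      -> [30, 11, 11]
NEG      -> [30, 11, -11]
MUL      -> [30, -121]
MUL      -> [-3630]
DUP      -> [-3630, -3630]
DIV      -> [1]
PUSH -50 -> [1, -50]
SWAP     -> [-50, 1]
MOD      -> [0]
PUSH 2   -> [0, 2]
STORE 1  -> [0]
PUSH -1  -> [0, -1]
POP      -> [0]
LOAD 1   -> [0, 2]
POP      -> [0]
LOAD 1   -> [0, 2]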